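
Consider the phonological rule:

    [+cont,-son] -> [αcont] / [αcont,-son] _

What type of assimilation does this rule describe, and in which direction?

progressive manner assimilation

The shared variable α links the value of [cont] on the target to that of the neighbouring obstruent. [cont] distinguishes stops from fricatives — a manner-of-articulation feature — so this is manner assimilation.
Since the environment is written before the underscore, the trigger precedes the target; the direction is progressive.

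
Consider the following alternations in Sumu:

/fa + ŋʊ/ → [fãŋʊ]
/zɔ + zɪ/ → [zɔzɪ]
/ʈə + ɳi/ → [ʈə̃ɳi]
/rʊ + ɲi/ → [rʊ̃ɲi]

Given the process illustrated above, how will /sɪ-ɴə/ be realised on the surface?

The data show regressive nasality assimilation (vowel nasalisation): /a/ → [ã] before /ŋ/; /ə/ → [ə̃] before /ɳ/; /ʊ/ → [ʊ̃] before /ɲ/ — a vowel is nasalised by an immediately following nasal consonant.
No change occurs in [zɔzɪ] because the vowel at the boundary is adjacent to an oral consonant, not a nasal (/ɔ/ next to /z/).
The vowel /ɪ/ is adjacent to the following nasal /ɴ/, so it acquires [+nasal] and surfaces as [ɪ̃].

[sɪ̃ɴə]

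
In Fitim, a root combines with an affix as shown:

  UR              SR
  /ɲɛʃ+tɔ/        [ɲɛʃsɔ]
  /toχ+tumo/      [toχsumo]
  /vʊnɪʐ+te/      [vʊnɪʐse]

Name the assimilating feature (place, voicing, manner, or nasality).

Comparing underlying and surface forms, /t/ → [s] is the alternation; the neighbouring /ʃ/ is constant.
The change stop → fricative matches the manner of the preceding /ʃ/, identifying this as manner assimilation.
The other alternating forms pattern the same way: /t/ → [s] after /χ/ (stop → fricative, matching a fricative); /t/ → [s] after /ʐ/ (stop → fricative, matching a fricative) — only manner changes, and always toward the preceding segment.

manner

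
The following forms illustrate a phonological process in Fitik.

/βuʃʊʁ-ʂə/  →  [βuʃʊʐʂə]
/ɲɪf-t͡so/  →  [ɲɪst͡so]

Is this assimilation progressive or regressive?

regressive

Underlying /ʁ/ is realised as [ʐ] next to /ʂ/; /ʂ/ itself does not change.
/ʁ/ is uvular while /ʂ/ is retroflex; the output [ʐ] is retroflex, matching the trigger — so the feature that spreads is place.
Checking the remaining alternation: /f/ → [s] before /t͡s/ (labiodental → alveolar, matching alveolar) — only place changes, and always toward the following segment.
The trigger is the following segment, so the direction is regressive (anticipatory).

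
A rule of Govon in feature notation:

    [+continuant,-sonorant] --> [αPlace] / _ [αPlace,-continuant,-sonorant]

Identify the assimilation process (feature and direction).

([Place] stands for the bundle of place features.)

The rule copies the place features (abbreviated [Place]) from the environment onto the target, so the assimilating feature is place.
Since the environment is written after the underscore, the trigger follows the target; the direction is regressive.

regressive place assimilation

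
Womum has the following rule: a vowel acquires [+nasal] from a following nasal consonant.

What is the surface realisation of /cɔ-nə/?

/ɔ/ sits next to the nasal /n/ and is therefore nasalised to [ɔ̃].

[cɔ̃nə]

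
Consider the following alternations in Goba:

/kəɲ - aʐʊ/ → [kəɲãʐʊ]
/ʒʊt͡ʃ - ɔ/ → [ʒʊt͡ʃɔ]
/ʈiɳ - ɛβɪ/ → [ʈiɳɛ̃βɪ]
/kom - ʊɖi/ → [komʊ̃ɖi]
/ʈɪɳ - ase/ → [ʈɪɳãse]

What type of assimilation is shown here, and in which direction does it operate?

progressive nasality assimilation (vowel nasalisation)

The vowel /a/ surfaces as nasalised [ã] next to the preceding nasal /ɲ/ — it has acquired the [+nasal] feature of its neighbour.
The other forms show the same pattern: /ɛ/ → [ɛ̃] after /ɳ/; /ʊ/ → [ʊ̃] after /m/; /a/ → [ã] after /ɳ/ — each time a vowel is nasalised next to a preceding nasal.
No change occurs in [ʒʊt͡ʃɔ] because the vowel at the boundary is adjacent to an oral consonant, not a nasal (/ɔ/ next to /t͡ʃ/).
Because the conditioning nasal is to the left of the vowel that changes, the process is progressive (perseverative).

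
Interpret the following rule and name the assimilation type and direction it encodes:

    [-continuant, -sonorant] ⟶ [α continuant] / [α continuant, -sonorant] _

progressive manner assimilation

The shared variable α links the value of [continuant] on the target to that of the neighbouring obstruent. [continuant] distinguishes stops from fricatives — a manner-of-articulation feature — so this is manner assimilation.
The conditioning segment sits to the left of the focus bar, meaning the trigger precedes the segment that changes — progressive assimilation.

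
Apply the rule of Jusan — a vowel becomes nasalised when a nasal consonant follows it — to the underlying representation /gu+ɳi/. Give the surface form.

[gũɳi]

The vowel /u/ is adjacent to the following nasal /ɳ/, so it acquires [+nasal] and surfaces as [ũ].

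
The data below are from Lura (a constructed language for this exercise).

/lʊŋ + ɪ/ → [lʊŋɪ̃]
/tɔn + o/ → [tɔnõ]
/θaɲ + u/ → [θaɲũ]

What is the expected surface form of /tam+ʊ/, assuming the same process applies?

[tamʊ̃]

The data show progressive nasality assimilation (vowel nasalisation): /ɪ/ → [ɪ̃] after /ŋ/; /o/ → [õ] after /n/; /u/ → [ũ] after /ɲ/ — a vowel is nasalised by an immediately preceding nasal consonant.
/ʊ/ sits next to the nasal /m/ and is therefore nasalised to [ʊ̃].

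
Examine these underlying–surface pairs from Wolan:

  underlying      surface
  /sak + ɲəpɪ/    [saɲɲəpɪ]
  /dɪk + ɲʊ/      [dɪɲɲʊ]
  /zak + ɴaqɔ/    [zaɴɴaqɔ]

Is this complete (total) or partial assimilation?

Underlying /k/ is realised as [ɲ] next to /ɲ/; /ɲ/ itself does not change.
The output [ɲ] is identical to the trigger /ɲ/ — every feature (place, manner, voicing) has been copied — so this is total assimilation.
The other form behaves the same way: /k/ → [ɴ] before /ɴ/ — in each case the output is a copy of the following consonant.

total assimilation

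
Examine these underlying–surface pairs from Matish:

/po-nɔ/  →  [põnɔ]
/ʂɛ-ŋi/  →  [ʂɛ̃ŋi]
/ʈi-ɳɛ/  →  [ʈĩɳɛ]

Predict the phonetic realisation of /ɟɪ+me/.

[ɟɪ̃me]

The data show regressive nasality assimilation (vowel nasalisation): /o/ → [õ] before /n/; /ɛ/ → [ɛ̃] before /ŋ/; /i/ → [ĩ] before /ɳ/ — a vowel is nasalised by an immediately following nasal consonant.
/ɪ/ sits next to the nasal /m/ and is therefore nasalised to [ɪ̃].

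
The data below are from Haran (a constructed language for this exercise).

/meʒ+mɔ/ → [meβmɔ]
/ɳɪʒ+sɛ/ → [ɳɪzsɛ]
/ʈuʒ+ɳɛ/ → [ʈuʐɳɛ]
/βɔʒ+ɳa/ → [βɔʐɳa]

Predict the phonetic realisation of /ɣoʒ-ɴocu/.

[ɣoʁɴocu]

The data show regressive place assimilation: /ʒ/ → [β] before /m/; /ʒ/ → [z] before /s/; /ʒ/ → [ʐ] before /ɳ/. In each pair only place changes, matching the following consonant, while manner and voice stay constant.
/ʒ/ is a voiced postalveolar fricative. The following trigger /ɴ/ is uvular, so /ʒ/ must become uvular as well.
The voiced uvular fricative is [ʁ], so /ʒ/ → [ʁ].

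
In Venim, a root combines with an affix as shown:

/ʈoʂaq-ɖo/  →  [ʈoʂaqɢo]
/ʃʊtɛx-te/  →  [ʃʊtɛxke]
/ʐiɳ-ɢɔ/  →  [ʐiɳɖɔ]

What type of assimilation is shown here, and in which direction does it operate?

progressive place assimilation

The segment that alternates is /ɖ/, which surfaces as [ɢ] when adjacent to /q/.
/ɖ/ is retroflex while /q/ is uvular; the output [ɢ] is uvular, matching the trigger — so the feature that spreads is place.
Manner and voice are unchanged, so the assimilation is partial, not total.
Checking the remaining alternations: /t/ → [k] after /x/ (alveolar → velar, matching velar); /ɢ/ → [ɖ] after /ɳ/ (uvular → retroflex, matching retroflex) — only place changes, and always toward the preceding segment.
Since the segment that changes follows the conditioning segment, the assimilation is progressive.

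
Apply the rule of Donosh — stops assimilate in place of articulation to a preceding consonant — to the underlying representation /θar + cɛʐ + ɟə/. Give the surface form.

[θartɛʐɖə]

The rule targets /c/ (voiceless palatal stop), which sits after the trigger /r/ (alveolar).
The voiceless alveolar stop is [t], so /c/ → [t].
The same rule applies at the second boundary: /ɟ/ → [ɖ] next to /ʐ/.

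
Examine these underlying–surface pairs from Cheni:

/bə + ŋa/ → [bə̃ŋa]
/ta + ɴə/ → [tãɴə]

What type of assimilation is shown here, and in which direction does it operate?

The vowel /ə/ surfaces as nasalised [ə̃] next to the following nasal /ŋ/ — it has acquired the [+nasal] feature of its neighbour.
The other form shows the same pattern: /a/ → [ã] before /ɴ/ — each time a vowel is nasalised next to a following nasal.
Because the conditioning nasal is to the right of the vowel that changes, the process is regressive (anticipatory).

regressive nasality assimilation (vowel nasalisation)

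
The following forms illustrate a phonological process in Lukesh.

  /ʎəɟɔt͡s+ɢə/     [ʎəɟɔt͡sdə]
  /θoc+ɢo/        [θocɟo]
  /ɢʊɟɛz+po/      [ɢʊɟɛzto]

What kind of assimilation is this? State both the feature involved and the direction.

progressive place assimilation

The segment that alternates is /ɢ/, which surfaces as [d] when adjacent to /t͡s/.
/ɢ/ is uvular while /t͡s/ is alveolar; the output [d] is alveolar, matching the trigger — so the feature that spreads is place.
Manner and voice are unchanged, so the assimilation is partial, not total.
The same holds elsewhere in the data: /ɢ/ → [ɟ] after /c/ (uvular → palatal, matching palatal); /p/ → [t] after /z/ (bilabial → alveolar, matching alveolar) — only place changes, and always toward the preceding segment.
The trigger is the preceding segment, so the direction is progressive (perseverative).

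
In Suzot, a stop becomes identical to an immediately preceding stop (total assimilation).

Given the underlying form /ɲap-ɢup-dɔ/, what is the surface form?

[ɲappuppɔ]

/ɢ/ is the segment targeted by the rule; it sits immediately after /p/, so it assimilates completely and surfaces as [p].
The same rule applies at the second boundary: /d/ → [p] next to /p/.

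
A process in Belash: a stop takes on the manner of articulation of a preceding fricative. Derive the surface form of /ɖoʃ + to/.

The rule targets /t/ (voiceless alveolar stop), which sits after the trigger /ʃ/ (fricative).
The voiceless alveolar fricative is [s], so /t/ → [s].

[ɖoʃso]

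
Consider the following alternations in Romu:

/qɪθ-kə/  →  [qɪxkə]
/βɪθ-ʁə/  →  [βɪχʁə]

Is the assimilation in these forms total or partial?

The segment that alternates is /θ/, which surfaces as [x] when adjacent to /k/.
/θ/ is dental while /k/ is velar; the output [x] is velar, matching the trigger — so the feature that spreads is place.
Manner and voice are unchanged, so the assimilation is partial, not total.
The other alternating form patterns the same way: /θ/ → [χ] before /ʁ/ (dental → uvular, matching uvular) — only place changes, and always toward the following segment.

partial assimilation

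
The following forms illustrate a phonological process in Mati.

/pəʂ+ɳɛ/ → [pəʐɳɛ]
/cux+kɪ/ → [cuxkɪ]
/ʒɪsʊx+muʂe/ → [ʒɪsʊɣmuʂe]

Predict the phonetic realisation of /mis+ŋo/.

[mizŋo]

The data show regressive voicing assimilation: /ʂ/ → [ʐ] before /ɳ/; /x/ → [ɣ] before /m/. In each pair only voicing changes, matching the following consonant, while place and manner stay constant.
Nothing changes in [cuxkɪ]: there the adjacent consonants already agree in voicing (/x/ and /k/ are both voiceless), so this form is consistent with the same rule.
The rule targets /s/ (voiceless alveolar fricative), which sits before the trigger /ŋ/ (voiced).
Changing only its voicing to voiced gives [z] — the voiced alveolar fricative.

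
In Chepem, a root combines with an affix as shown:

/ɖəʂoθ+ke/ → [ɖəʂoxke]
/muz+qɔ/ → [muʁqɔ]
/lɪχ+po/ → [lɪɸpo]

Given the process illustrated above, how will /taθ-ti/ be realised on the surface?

[tasti]

The data show regressive place assimilation: /θ/ → [x] before /k/; /z/ → [ʁ] before /q/; /χ/ → [ɸ] before /p/. In each pair only place changes, matching the following consonant, while manner and voice stay constant.
/θ/ is a voiceless dental fricative. The following trigger /t/ is alveolar, so /θ/ must become alveolar as well.
The voiceless alveolar fricative is [s], so /θ/ → [s].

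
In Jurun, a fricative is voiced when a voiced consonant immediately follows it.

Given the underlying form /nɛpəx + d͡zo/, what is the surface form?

The rule targets /x/ (voiceless velar fricative), which sits before the trigger /d͡z/ (voiced).
Changing only its voicing to voiced gives [ɣ] — the voiced velar fricative.

[nɛpəɣd͡zo]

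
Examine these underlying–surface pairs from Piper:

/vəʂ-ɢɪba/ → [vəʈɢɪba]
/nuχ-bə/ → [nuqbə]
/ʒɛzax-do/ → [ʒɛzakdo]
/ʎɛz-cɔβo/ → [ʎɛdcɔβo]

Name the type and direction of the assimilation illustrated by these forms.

regressive manner assimilation

Comparing underlying and surface forms, /ʂ/ → [ʈ] is the alternation; the neighbouring /ɢ/ is constant.
The change fricative → stop matches the manner of the following /ɢ/, identifying this as manner assimilation.
Place and voice are unchanged, so the assimilation is partial, not total.
The other alternating forms pattern the same way: /χ/ → [q] before /b/ (fricative → stop, matching a stop); /x/ → [k] before /d/ (fricative → stop, matching a stop); /z/ → [d] before /c/ (fricative → stop, matching a stop) — only manner changes, and always toward the following segment.
Since the segment that changes precedes the conditioning segment, the assimilation is regressive.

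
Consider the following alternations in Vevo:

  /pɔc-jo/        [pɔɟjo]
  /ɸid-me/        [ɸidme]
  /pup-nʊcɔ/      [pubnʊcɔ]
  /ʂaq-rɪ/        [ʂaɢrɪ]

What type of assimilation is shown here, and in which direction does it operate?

Underlying /c/ is realised as [ɟ] next to /j/; /j/ itself does not change.
/c/ is voiceless while /j/ is voiced; the output [ɟ] is voiced, matching the trigger — so the feature that spreads is voicing.
Place and manner are unchanged, so the assimilation is partial, not total.
Checking the remaining alternations: /p/ → [b] before /n/ (voiceless → voiced, matching voiced); /q/ → [ɢ] before /r/ (voiceless → voiced, matching voiced) — only voicing changes, and always toward the following segment.
No alternation appears in [ɸidme]: there the adjacent consonants already agree in voicing (/d/ and /m/ are both voiced), so this form is consistent with the same rule.
Since the segment that changes precedes the conditioning segment, the assimilation is regressive.

regressive voicing assimilation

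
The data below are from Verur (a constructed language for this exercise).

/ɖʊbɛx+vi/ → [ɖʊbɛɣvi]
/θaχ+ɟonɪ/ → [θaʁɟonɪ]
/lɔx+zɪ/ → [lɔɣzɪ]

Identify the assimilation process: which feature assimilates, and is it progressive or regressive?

Comparing underlying and surface forms, /x/ → [ɣ] is the alternation; the neighbouring /v/ is constant.
The change voiceless → voiced matches the voicing of the following /v/, identifying this as voicing assimilation.
Place and manner are unchanged, so the assimilation is partial, not total.
Checking the remaining alternations: /χ/ → [ʁ] before /ɟ/ (voiceless → voiced, matching voiced); /x/ → [ɣ] before /z/ (voiceless → voiced, matching voiced) — only voicing changes, and always toward the following segment.
Since the segment that changes precedes the conditioning segment, the assimilation is regressive.

regressive voicing assimilation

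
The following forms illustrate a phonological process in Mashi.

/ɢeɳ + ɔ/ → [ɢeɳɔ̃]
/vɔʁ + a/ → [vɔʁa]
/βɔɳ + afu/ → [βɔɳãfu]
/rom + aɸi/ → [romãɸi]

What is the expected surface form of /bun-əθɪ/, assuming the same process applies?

The data show progressive nasality assimilation (vowel nasalisation): /ɔ/ → [ɔ̃] after /ɳ/; /a/ → [ã] after /ɳ/; /a/ → [ã] after /m/ — a vowel is nasalised by an immediately preceding nasal consonant.
No change occurs in [vɔʁa] because the vowel at the boundary is adjacent to an oral consonant, not a nasal (/a/ next to /ʁ/).
The vowel /ə/ is adjacent to the preceding nasal /n/, so it acquires [+nasal] and surfaces as [ə̃].

[bunə̃θɪ]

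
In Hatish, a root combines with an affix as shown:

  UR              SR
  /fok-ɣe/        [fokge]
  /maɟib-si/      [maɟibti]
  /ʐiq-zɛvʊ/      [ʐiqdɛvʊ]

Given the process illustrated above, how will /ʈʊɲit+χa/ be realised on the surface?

The data show progressive manner assimilation: /ɣ/ → [g] after /k/; /s/ → [t] after /b/; /z/ → [d] after /q/. In each pair only manner changes, matching the preceding consonant, while place and voice stay constant.
The rule targets /χ/ (voiceless uvular fricative), which sits after the trigger /t/ (stop).
Changing only its manner to stop gives [q] — the voiceless uvular stop.

[ʈʊɲitqa]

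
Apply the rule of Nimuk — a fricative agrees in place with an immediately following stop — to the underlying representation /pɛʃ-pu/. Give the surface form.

[pɛɸpu]

/ʃ/ is a voiceless postalveolar fricative. The following trigger /p/ is bilabial, so /ʃ/ must become bilabial as well.
Changing only its place to bilabial gives [ɸ] — the voiceless bilabial fricative.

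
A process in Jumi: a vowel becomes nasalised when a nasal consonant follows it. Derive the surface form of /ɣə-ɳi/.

[ɣə̃ɳi]

/ə/ sits next to the nasal /ɳ/ and is therefore nasalised to [ə̃].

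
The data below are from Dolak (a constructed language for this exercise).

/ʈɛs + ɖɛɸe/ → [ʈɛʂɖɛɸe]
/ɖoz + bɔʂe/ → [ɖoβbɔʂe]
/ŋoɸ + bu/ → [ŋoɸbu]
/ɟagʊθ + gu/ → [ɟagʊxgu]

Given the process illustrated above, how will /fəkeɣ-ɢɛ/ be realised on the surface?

The data show regressive place assimilation: /s/ → [ʂ] before /ɖ/; /z/ → [β] before /b/; /θ/ → [x] before /g/. In each pair only place changes, matching the following consonant, while manner and voice stay constant.
No alternation appears in [ŋoɸbu]: there the adjacent consonants already agree in place (/ɸ/ and /b/ are both bilabial), so this form is consistent with the same rule.
The rule targets /ɣ/ (voiced velar fricative), which sits before the trigger /ɢ/ (uvular).
Changing only its place to uvular gives [ʁ] — the voiced uvular fricative.

[fəkeʁɢɛ]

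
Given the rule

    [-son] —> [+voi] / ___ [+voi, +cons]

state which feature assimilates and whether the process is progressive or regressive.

The target ([-son], obstruents) acquires [+voi] next to a voiced consonant ([+voi, +cons]) — it takes on the voicing of its neighbour, so the feature that spreads is voicing.
Since the environment is written after the underscore, the trigger follows the target; the direction is regressive.

regressive voicing assimilation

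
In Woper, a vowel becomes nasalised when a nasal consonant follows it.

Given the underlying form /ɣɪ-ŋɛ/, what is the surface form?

[ɣɪ̃ŋɛ]

/ɪ/ sits next to the nasal /ŋ/ and is therefore nasalised to [ɪ̃].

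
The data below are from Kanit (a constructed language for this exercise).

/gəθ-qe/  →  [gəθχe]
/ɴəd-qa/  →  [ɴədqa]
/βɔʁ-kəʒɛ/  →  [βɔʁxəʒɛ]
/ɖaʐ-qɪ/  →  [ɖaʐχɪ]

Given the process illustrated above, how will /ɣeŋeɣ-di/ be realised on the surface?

[ɣeŋeɣzi]

The data show progressive manner assimilation: /q/ → [χ] after /θ/; /k/ → [x] after /ʁ/; /q/ → [χ] after /ʐ/. In each pair only manner changes, matching the preceding consonant, while place and voice stay constant.
No alternation appears in [ɴədqa]: there the adjacent consonants already agree in manner (/q/ and /d/ are both stops), so this form is consistent with the same rule.
The rule targets /d/ (voiced alveolar stop), which sits after the trigger /ɣ/ (fricative).
Changing only its manner to fricative gives [z] — the voiced alveolar fricative.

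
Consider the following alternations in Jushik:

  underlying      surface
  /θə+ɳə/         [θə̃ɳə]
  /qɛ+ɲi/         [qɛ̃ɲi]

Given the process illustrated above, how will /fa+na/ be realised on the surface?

The data show regressive nasality assimilation (vowel nasalisation): /ə/ → [ə̃] before /ɳ/; /ɛ/ → [ɛ̃] before /ɲ/ — a vowel is nasalised by an immediately following nasal consonant.
/a/ sits next to the nasal /n/ and is therefore nasalised to [ã].

[fãna]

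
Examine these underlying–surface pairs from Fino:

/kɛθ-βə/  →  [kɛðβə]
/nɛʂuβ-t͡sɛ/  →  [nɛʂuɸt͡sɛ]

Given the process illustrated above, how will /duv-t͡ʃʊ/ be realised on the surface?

[duft͡ʃʊ]

The data show regressive voicing assimilation: /θ/ → [ð] before /β/; /β/ → [ɸ] before /t͡s/. In each pair only voicing changes, matching the following consonant, while place and manner stay constant.
The rule targets /v/ (voiced labiodental fricative), which sits before the trigger /t͡ʃ/ (voiceless).
A voiceless labiodental fricative is [f], so the surface segment is [f].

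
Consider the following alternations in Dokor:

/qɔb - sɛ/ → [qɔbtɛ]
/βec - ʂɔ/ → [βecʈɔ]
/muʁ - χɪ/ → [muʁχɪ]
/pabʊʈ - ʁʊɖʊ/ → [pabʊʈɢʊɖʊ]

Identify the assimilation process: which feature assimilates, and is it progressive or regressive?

progressive manner assimilation

Comparing underlying and surface forms, /s/ → [t] is the alternation; the neighbouring /b/ is constant.
The change fricative → stop matches the manner of the preceding /b/, identifying this as manner assimilation.
Place and voice are unchanged, so the assimilation is partial, not total.
The same holds elsewhere in the data: /ʂ/ → [ʈ] after /c/ (fricative → stop, matching a stop); /ʁ/ → [ɢ] after /ʈ/ (fricative → stop, matching a stop) — only manner changes, and always toward the preceding segment.
No alternation appears in [muʁχɪ]: there the adjacent consonants already agree in manner (/χ/ and /ʁ/ are both fricatives), so this form is consistent with the same rule.
The trigger is the preceding segment, so the direction is progressive (perseverative).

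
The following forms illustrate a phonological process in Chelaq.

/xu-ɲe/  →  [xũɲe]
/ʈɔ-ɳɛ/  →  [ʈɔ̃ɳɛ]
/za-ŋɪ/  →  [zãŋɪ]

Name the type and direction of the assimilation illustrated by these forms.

regressive nasality assimilation (vowel nasalisation)

The vowel /u/ surfaces as nasalised [ũ] next to the following nasal /ɲ/ — it has acquired the [+nasal] feature of its neighbour.
Likewise in the remaining data: /ɔ/ → [ɔ̃] before /ɳ/; /a/ → [ã] before /ŋ/ — each time a vowel is nasalised next to a following nasal.
Because the conditioning nasal is to the right of the vowel that changes, the process is regressive (anticipatory).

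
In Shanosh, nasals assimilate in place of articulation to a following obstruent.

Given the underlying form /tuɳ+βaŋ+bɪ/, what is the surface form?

[tumβambɪ]

The rule targets /ɳ/ (voiced retroflex nasal), which sits before the trigger /β/ (bilabial).
The voiced bilabial nasal is [m], so /ɳ/ → [m].
The same rule applies at the second boundary: /ŋ/ → [m] next to /b/.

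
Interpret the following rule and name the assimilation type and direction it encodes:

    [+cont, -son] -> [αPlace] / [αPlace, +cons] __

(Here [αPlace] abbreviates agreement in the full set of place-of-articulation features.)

progressive place assimilation

The rule copies the place features (abbreviated [Place]) from the environment onto the target, so the assimilating feature is place.
Since the environment is written before the underscore, the trigger precedes the target; the direction is progressive.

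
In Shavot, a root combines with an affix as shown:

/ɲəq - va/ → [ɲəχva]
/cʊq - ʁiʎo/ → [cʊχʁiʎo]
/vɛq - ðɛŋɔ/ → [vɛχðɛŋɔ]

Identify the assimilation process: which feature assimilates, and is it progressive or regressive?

Comparing underlying and surface forms, /q/ → [χ] is the alternation; the neighbouring /v/ is constant.
/q/ is a stop while /v/ is a fricative; the output [χ] is a fricative, matching the trigger — so the feature that spreads is manner.
Place and voice are unchanged, so the assimilation is partial, not total.
Checking the remaining alternations: /q/ → [χ] before /ʁ/ (stop → fricative, matching a fricative); /q/ → [χ] before /ð/ (stop → fricative, matching a fricative) — only manner changes, and always toward the following segment.
Since the segment that changes precedes the conditioning segment, the assimilation is regressive.

regressive manner assimilation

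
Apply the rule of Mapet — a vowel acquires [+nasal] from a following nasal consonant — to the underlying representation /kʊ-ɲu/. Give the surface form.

[kʊ̃ɲu]

/ʊ/ sits next to the nasal /ɲ/ and is therefore nasalised to [ʊ̃].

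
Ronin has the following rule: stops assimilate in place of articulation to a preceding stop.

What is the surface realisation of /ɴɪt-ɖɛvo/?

[ɴɪtdɛvo]

The rule targets /ɖ/ (voiced retroflex stop), which sits after the trigger /t/ (alveolar).
Changing only its place to alveolar gives [d] — the voiced alveolar stop.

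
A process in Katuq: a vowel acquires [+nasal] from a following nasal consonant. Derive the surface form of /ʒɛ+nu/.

[ʒɛ̃nu]

The vowel /ɛ/ is adjacent to the following nasal /n/, so it acquires [+nasal] and surfaces as [ɛ̃].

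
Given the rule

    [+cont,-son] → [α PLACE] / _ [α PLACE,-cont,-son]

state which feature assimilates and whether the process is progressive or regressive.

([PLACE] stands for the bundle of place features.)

The shared variable α links the value of the place features (abbreviated [PLACE]) on the target to the same value on the neighbouring segment, so place is the feature that assimilates.
The conditioning segment sits to the right of the focus bar, meaning the trigger follows the segment that changes — regressive assimilation.

regressive place assimilation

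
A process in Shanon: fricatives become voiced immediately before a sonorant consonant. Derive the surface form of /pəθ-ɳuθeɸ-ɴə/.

/θ/ is a voiceless dental fricative. The following trigger /ɳ/ is voiced, so /θ/ must become voiced as well.
A voiced dental fricative is [ð], so the surface segment is [ð].
The same rule applies at the second boundary: /ɸ/ → [β] next to /ɴ/.

[pəðɳuθeβɴə]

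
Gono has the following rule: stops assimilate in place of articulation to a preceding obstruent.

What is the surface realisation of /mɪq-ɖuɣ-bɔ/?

/ɖ/ is a voiced retroflex stop. The preceding trigger /q/ is uvular, so /ɖ/ must become uvular as well.
The voiced uvular stop is [ɢ], so /ɖ/ → [ɢ].
The same rule applies at the second boundary: /b/ → [g] next to /ɣ/.

[mɪqɢuɣgɔ]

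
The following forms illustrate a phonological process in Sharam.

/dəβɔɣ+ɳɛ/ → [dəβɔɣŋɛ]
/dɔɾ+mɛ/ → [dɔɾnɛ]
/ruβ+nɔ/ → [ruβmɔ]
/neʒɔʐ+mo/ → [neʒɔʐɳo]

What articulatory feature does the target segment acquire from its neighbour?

Comparing underlying and surface forms, /ɳ/ → [ŋ] is the alternation; the neighbouring /ɣ/ is constant.
/ɳ/ is retroflex while /ɣ/ is velar; the output [ŋ] is velar, matching the trigger — so the feature that spreads is place.
The same holds elsewhere in the data: /m/ → [n] after /ɾ/ (bilabial → alveolar, matching alveolar); /n/ → [m] after /β/ (alveolar → bilabial, matching bilabial); /m/ → [ɳ] after /ʐ/ (bilabial → retroflex, matching retroflex) — only place changes, and always toward the preceding segment.

place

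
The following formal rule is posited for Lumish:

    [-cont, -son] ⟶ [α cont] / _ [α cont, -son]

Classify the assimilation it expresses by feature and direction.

regressive manner assimilation

The rule copies [cont] (continuancy) from the environment onto the target stops; since [±cont] encodes the stop/fricative manner contrast, the assimilating dimension is manner.
The conditioning segment sits to the right of the focus bar, meaning the trigger follows the segment that changes — regressive assimilation.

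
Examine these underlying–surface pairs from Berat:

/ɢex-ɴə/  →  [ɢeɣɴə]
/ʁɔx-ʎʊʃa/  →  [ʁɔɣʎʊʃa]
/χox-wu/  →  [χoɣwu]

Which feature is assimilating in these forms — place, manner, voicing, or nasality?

voicing

The segment that alternates is /x/, which surfaces as [ɣ] when adjacent to /ɴ/.
The change voiceless → voiced matches the voicing of the following /ɴ/, identifying this as voicing assimilation.
The same holds elsewhere in the data: /x/ → [ɣ] before /ʎ/ (voiceless → voiced, matching voiced); /x/ → [ɣ] before /w/ (voiceless → voiced, matching voiced) — only voicing changes, and always toward the following segment.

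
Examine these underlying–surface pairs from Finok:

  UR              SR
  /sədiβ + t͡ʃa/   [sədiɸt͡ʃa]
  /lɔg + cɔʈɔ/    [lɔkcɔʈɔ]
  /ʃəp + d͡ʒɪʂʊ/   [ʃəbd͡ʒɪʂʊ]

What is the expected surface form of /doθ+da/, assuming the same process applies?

The data show regressive voicing assimilation: /β/ → [ɸ] before /t͡ʃ/; /g/ → [k] before /c/; /p/ → [b] before /d͡ʒ/. In each pair only voicing changes, matching the following consonant, while place and manner stay constant.
/θ/ is a voiceless dental fricative. The following trigger /d/ is voiced, so /θ/ must become voiced as well.
The voiced dental fricative is [ð], so /θ/ → [ð].

[doðda]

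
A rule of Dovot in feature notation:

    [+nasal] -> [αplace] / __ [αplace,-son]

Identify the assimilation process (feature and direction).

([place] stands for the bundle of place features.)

The rule copies the place features (abbreviated [place]) from the environment onto the target, so the assimilating feature is place.
The conditioning segment sits to the right of the focus bar, meaning the trigger follows the segment that changes — regressive assimilation.

regressive place assimilation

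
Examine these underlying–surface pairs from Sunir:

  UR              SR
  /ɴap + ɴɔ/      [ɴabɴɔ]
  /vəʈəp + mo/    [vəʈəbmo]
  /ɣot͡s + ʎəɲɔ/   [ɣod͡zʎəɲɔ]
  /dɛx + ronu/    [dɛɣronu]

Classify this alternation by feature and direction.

regressive voicing assimilation

The segment that alternates is /p/, which surfaces as [b] when adjacent to /ɴ/.
/p/ is voiceless while /ɴ/ is voiced; the output [b] is voiced, matching the trigger — so the feature that spreads is voicing.
Place and manner are unchanged, so the assimilation is partial, not total.
The other alternating forms pattern the same way: /p/ → [b] before /m/ (voiceless → voiced, matching voiced); /t͡s/ → [d͡z] before /ʎ/ (voiceless → voiced, matching voiced); /x/ → [ɣ] before /r/ (voiceless → voiced, matching voiced) — only voicing changes, and always toward the following segment.
Since the segment that changes precedes the conditioning segment, the assimilation is regressive.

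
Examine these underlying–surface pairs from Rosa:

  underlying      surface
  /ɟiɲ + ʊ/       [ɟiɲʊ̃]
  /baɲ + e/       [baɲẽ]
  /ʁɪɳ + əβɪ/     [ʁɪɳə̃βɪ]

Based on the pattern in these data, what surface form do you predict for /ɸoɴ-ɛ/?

[ɸoɴɛ̃]

The data show progressive nasality assimilation (vowel nasalisation): /ʊ/ → [ʊ̃] after /ɲ/; /e/ → [ẽ] after /ɲ/; /ə/ → [ə̃] after /ɳ/ — a vowel is nasalised by an immediately preceding nasal consonant.
The vowel /ɛ/ is adjacent to the preceding nasal /ɴ/, so it acquires [+nasal] and surfaces as [ɛ̃].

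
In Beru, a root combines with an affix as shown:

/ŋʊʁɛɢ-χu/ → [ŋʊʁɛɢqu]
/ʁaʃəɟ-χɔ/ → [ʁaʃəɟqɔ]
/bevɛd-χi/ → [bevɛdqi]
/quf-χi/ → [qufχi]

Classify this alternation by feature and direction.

progressive manner assimilation

The segment that alternates is /χ/, which surfaces as [q] when adjacent to /ɢ/.
/χ/ is a fricative while /ɢ/ is a stop; the output [q] is a stop, matching the trigger — so the feature that spreads is manner.
Place and voice are unchanged, so the assimilation is partial, not total.
The same holds elsewhere in the data: /χ/ → [q] after /ɟ/ (fricative → stop, matching a stop); /χ/ → [q] after /d/ (fricative → stop, matching a stop) — only manner changes, and always toward the preceding segment.
No alternation appears in [qufχi]: there the adjacent consonants already agree in manner (/χ/ and /f/ are both fricatives), so this form is consistent with the same rule.
Since the segment that changes follows the conditioning segment, the assimilation is progressive.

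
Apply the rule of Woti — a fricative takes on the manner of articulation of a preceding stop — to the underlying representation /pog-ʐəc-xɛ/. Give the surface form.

The rule targets /ʐ/ (voiced retroflex fricative), which sits after the trigger /g/ (stop).
The voiced retroflex stop is [ɖ], so /ʐ/ → [ɖ].
The same rule applies at the second boundary: /x/ → [k] next to /c/.

[pogɖəckɛ]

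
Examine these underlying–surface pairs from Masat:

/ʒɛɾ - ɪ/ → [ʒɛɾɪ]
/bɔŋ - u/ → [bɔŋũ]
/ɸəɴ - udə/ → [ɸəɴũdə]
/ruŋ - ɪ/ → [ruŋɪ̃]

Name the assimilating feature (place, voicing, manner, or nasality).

nasality

The vowel /u/ surfaces as nasalised [ũ] next to the preceding nasal /ŋ/ — it has acquired the [+nasal] feature of its neighbour.
Likewise in the remaining data: /u/ → [ũ] after /ɴ/; /ɪ/ → [ɪ̃] after /ŋ/ — each time a vowel is nasalised next to a preceding nasal.
No change occurs in [ʒɛɾɪ] because the vowel at the boundary is adjacent to an oral consonant, not a nasal (/ɪ/ next to /ɾ/).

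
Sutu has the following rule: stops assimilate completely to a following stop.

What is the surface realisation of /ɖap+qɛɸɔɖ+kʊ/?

[ɖaqqɛɸɔkkʊ]

/p/ is the segment targeted by the rule; it sits immediately before /q/, so it assimilates completely and surfaces as [q].
The same rule applies at the second boundary: /ɖ/ → [k] next to /k/.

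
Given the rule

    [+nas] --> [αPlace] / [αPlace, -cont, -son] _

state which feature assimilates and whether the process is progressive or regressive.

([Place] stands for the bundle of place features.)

The shared variable α links the value of the place features (abbreviated [Place]) on the target to the same value on the neighbouring segment, so place is the feature that assimilates.
The conditioning segment sits to the left of the focus bar, meaning the trigger precedes the segment that changes — progressive assimilation.

progressive place assimilation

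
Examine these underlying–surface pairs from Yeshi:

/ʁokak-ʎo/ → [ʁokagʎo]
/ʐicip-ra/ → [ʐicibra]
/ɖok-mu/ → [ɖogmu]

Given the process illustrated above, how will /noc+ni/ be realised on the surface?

The data show regressive voicing assimilation: /k/ → [g] before /ʎ/; /p/ → [b] before /r/; /k/ → [g] before /m/. In each pair only voicing changes, matching the following consonant, while place and manner stay constant.
/c/ is a voiceless palatal stop. The following trigger /n/ is voiced, so /c/ must become voiced as well.
A voiced palatal stop is [ɟ], so the surface segment is [ɟ].

[noɟni]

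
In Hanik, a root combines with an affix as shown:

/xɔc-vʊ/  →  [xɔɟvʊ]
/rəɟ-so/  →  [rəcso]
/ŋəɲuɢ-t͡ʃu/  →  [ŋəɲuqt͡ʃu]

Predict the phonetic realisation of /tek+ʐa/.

[tegʐa]

The data show regressive voicing assimilation: /c/ → [ɟ] before /v/; /ɟ/ → [c] before /s/; /ɢ/ → [q] before /t͡ʃ/. In each pair only voicing changes, matching the following consonant, while place and manner stay constant.
/k/ is a voiceless velar stop. The following trigger /ʐ/ is voiced, so /k/ must become voiced as well.
Changing only its voicing to voiced gives [g] — the voiced velar stop.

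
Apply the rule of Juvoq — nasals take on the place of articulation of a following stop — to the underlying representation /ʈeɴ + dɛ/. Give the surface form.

The rule targets /ɴ/ (voiced uvular nasal), which sits before the trigger /d/ (alveolar).
A voiced alveolar nasal is [n], so the surface segment is [n].

[ʈendɛ]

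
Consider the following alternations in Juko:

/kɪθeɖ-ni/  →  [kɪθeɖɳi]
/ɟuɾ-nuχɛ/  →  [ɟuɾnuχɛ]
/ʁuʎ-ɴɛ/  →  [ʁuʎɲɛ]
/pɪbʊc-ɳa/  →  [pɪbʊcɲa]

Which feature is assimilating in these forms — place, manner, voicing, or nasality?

Comparing underlying and surface forms, /n/ → [ɳ] is the alternation; the neighbouring /ɖ/ is constant.
The change alveolar → retroflex matches the place of the preceding /ɖ/, identifying this as place assimilation.
The same holds elsewhere in the data: /ɴ/ → [ɲ] after /ʎ/ (uvular → palatal, matching palatal); /ɳ/ → [ɲ] after /c/ (retroflex → palatal, matching palatal) — only place changes, and always toward the preceding segment.
No alternation appears in [ɟuɾnuχɛ]: there the adjacent consonants already agree in place (/n/ and /ɾ/ are both alveolar), so this form is consistent with the same rule.

place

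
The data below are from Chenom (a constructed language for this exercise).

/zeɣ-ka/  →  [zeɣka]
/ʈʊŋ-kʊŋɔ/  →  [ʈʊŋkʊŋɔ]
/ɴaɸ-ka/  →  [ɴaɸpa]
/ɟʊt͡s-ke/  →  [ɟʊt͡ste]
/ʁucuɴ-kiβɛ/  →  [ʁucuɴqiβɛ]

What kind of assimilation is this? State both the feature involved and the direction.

The segment that alternates is /k/, which surfaces as [p] when adjacent to /ɸ/.
The change velar → bilabial matches the place of the preceding /ɸ/, identifying this as place assimilation.
Manner and voice are unchanged, so the assimilation is partial, not total.
The other alternating forms pattern the same way: /k/ → [t] after /t͡s/ (velar → alveolar, matching alveolar); /k/ → [q] after /ɴ/ (velar → uvular, matching uvular) — only place changes, and always toward the preceding segment.
Nothing changes in [zeɣka], [ʈʊŋkʊŋɔ]: there the adjacent consonants already agree in place (/k/ and /ɣ/ are both velar; /k/ and /ŋ/ are both velar), so these forms are consistent with the same rule.
Since the segment that changes follows the conditioning segment, the assimilation is progressive.

progressive place assimilation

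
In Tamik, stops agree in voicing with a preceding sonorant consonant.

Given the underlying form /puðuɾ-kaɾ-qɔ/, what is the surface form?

/k/ is a voiceless velar stop. The preceding trigger /ɾ/ is voiced, so /k/ must become voiced as well.
A voiced velar stop is [g], so the surface segment is [g].
The same rule applies at the second boundary: /q/ → [ɢ] next to /ɾ/.

[puðuɾgaɾɢɔ]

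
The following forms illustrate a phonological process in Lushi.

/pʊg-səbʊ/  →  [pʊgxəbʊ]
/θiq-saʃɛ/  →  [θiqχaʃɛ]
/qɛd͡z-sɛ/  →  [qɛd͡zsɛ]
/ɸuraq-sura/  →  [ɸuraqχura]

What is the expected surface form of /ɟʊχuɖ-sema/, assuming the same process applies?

[ɟʊχuɖʂema]

The data show progressive place assimilation: /s/ → [x] after /g/; /s/ → [χ] after /q/. In each pair only place changes, matching the preceding consonant, while manner and voice stay constant.
Nothing changes in [qɛd͡zsɛ]: there the adjacent consonants already agree in place (/s/ and /d͡z/ are both alveolar), so this form is consistent with the same rule.
/s/ is a voiceless alveolar fricative. The preceding trigger /ɖ/ is retroflex, so /s/ must become retroflex as well.
Changing only its place to retroflex gives [ʂ] — the voiceless retroflex fricative.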